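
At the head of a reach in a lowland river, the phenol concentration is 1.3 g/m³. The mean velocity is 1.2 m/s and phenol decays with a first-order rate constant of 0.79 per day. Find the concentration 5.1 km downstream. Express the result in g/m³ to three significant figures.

1.25 g/m³

Travel time t = 5.1 km / 1.2 m/s = 5100/1.2 = 4250 s = 0.04919 d.
First-order decay: C = 1.3·exp(−0.79·0.04919) = 1.3·0.9619 = 1.25 g/m³.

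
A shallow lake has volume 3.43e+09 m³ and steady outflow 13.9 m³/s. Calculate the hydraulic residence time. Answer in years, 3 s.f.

7.82 yr

Q = 13.9 m³/s × 3.156e+07 s/yr = 4.387e+08 m³/yr.
Hydraulic residence time τ = V/Q = 3.43e+09/4.387e+08 = 7.819 yr.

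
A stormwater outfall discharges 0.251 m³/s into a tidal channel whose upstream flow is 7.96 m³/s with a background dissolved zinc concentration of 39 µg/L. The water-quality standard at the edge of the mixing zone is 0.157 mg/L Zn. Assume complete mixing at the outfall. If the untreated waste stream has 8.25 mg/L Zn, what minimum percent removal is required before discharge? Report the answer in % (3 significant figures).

52.7 %

39 µg/L = 0.039 mg/L.
Mass balance: 0.157·8.211 = 0.251·Cₑ + 7.96·0.039.
Cₑ = (1.289 − 0.3104) / 0.251 = 3.899 mg/L.
Required removal = 1 − 3.899/8.25 = 52.74 %.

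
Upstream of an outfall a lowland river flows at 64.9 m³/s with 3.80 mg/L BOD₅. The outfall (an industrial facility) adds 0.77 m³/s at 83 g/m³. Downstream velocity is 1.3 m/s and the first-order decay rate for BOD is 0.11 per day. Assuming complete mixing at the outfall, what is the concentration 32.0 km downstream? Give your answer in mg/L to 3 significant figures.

4.58 mg/L

After complete mixing, C₀ = (0.77·83 + 64.9·3.8) / 65.67 = 4.729 mg/L.
Travel time t = 3.2e+04 m / 1.3 m/s = 2.462e+04 s = 0.2849 d.
C = 4.729·exp(−0.11·0.2849) = 4.729·0.9691 = 4.583 mg/L.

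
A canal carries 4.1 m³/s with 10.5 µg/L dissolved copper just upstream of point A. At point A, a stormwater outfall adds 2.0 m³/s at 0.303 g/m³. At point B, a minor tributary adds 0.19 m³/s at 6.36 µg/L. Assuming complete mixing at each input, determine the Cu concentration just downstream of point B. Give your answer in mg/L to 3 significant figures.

0.103 mg/L

10.5 µg/L = 0.0105 mg/L.
After input A: C = (4.1·0.0105 + 2·0.303) / 6.1 = 0.1064 mg/L.
6.36 µg/L = 0.00636 mg/L.
After input B: C = (6.1·0.1064 + 0.19·0.00636) / 6.29 = 0.1034 mg/L.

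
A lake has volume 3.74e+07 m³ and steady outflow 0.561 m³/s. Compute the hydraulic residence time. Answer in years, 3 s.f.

Q = 0.561 m³/s × 3.156e+07 s/yr = 1.77e+07 m³/yr.
Hydraulic residence time τ = V/Q = 3.74e+07/1.77e+07 = 2.113 yr.

2.11 yr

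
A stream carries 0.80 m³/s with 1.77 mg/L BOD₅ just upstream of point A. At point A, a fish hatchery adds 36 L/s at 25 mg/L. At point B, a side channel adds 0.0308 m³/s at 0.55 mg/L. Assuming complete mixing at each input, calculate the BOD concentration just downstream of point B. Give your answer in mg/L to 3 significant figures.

2.69 mg/L

36 L/s = 0.036 m³/s.
After input A: C = (0.8·1.77 + 0.036·25) / 0.836 = 2.77 mg/L.
After input B: C = (0.836·2.77 + 0.0308·0.55) / 0.8668 = 2.691 mg/L.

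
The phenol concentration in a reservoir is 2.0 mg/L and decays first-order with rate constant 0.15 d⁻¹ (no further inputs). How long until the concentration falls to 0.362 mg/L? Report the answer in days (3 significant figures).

t = ln(C₀/C)/k = ln(2.0/0.362)/0.15 = 1.709/0.15 = 11.4 d.

11.4 d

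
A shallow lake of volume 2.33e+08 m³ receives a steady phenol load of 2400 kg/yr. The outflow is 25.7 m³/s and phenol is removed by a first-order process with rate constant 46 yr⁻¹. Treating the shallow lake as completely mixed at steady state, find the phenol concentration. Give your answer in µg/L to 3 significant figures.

Outflow Q = 25.7 m³/s × 3.156e+07 s/yr = 8.11e+08 m³/yr.
Steady-state CSTR mass balance: W = Q·C + k·V·C, so C = W/(Q + kV).
Q + kV = 8.11e+08 + 46·2.33e+08 = 1.153e+10 m³/yr.
C = 2400/1.153e+10 = 2.082e-07 kg/m³ = 0.0002082 mg/L = 0.2082 µg/L.

0.208 µg/L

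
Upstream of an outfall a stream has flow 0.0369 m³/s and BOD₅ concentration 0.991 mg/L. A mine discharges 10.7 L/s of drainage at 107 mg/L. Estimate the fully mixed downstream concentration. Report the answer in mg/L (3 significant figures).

10.7 L/s = 0.0107 m³/s.
Conservation of mass across the mixing zone: C = (0.0107·107 + 0.0369·0.991) / (0.0107 + 0.0369) = 1.181/0.0476 = 24.82 mg/L.

24.8 mg/L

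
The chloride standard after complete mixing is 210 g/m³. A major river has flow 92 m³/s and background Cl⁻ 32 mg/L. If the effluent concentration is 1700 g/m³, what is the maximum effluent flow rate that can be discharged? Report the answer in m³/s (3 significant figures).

11.0 m³/s

Mass balance at complete mixing: C_std·(Q_w + Q_r) = Q_w·C_e + Q_r·C_b.
Rearranging, Q_w = Q_r·(C_std − C_b)/(C_e − C_std) = 92·(210 − 32) / (1700 − 210) = 10.99 m³/s.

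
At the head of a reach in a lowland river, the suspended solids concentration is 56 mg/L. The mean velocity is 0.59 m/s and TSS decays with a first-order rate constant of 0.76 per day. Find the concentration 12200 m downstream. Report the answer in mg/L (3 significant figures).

Travel time t = 12200 m / 0.59 m/s = 1.22e+04/0.59 = 2.068e+04 s = 0.2393 d.
First-order decay: C = 56·exp(−0.76·0.2393) = 56·0.8337 = 46.69 mg/L.

46.7 mg/L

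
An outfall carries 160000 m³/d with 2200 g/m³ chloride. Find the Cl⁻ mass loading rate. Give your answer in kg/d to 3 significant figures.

160000 m³/d = 1.852 m³/s.
Mass flux = Q·C = 1.852 m³/s × 2200 g/m³ = 4074 g/s.
= 4074 g/s × 86.4 = 3.52e+05 kg/d.

352000 kg/d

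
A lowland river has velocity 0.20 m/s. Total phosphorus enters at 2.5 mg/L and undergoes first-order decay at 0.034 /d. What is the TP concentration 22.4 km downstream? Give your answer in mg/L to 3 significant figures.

Travel time t = 22.4 km / 0.20 m/s = 2.24e+04/0.20 = 1.12e+05 s = 1.296 d.
First-order decay: C = 2.5·exp(−0.034·1.296) = 2.5·0.9569 = 2.392 mg/L.

2.39 mg/L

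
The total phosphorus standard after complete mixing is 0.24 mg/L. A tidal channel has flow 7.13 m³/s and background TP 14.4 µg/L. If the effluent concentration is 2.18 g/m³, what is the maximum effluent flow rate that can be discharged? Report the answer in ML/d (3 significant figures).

14.4 µg/L = 0.0144 mg/L.
Mass balance at complete mixing: C_std·(Q_w + Q_r) = Q_w·C_e + Q_r·C_b.
Rearranging, Q_w = Q_r·(C_std − C_b)/(C_e − C_std) = 7.13·(0.24 − 0.0144) / (2.18 − 0.24) = 0.8291 m³/s.
= 71.64 ML/d.

71.6 ML/d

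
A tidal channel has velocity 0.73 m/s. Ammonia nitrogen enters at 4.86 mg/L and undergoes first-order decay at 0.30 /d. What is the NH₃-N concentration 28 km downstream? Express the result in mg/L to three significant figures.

Travel time t = 28 km / 0.73 m/s = 2.8e+04/0.73 = 3.836e+04 s = 0.4439 d.
First-order decay: C = 4.86·exp(−0.30·0.4439) = 4.86·0.8753 = 4.254 mg/L.

4.25 mg/L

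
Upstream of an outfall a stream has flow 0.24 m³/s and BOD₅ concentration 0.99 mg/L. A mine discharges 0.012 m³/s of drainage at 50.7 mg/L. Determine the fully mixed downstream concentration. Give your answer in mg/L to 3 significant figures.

3.36 mg/L

By mass balance at complete mixing, C = (0.012·50.7 + 0.24·0.99) / (0.012 + 0.24) = 0.846/0.252 = 3.357 mg/L.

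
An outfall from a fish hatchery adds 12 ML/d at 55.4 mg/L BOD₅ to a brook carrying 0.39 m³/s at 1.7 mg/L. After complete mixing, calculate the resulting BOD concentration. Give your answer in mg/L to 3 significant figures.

12 ML/d = 0.1389 m³/s.
Flow-weighted mixing gives C = (0.1389·55.4 + 0.39·1.7) / (0.1389 + 0.39) = 8.357/0.5289 = 15.8 mg/L.

15.8 mg/L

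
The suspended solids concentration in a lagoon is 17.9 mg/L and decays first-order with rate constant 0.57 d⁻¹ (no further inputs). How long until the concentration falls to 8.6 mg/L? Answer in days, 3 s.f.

t = ln(C₀/C)/k = ln(17.9/8.6)/0.57 = 0.733/0.57 = 1.286 d.

1.29 d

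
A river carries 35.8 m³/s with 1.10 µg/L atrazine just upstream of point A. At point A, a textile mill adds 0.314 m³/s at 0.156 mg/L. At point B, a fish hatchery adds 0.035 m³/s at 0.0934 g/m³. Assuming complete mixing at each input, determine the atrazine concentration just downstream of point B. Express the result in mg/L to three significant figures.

0.00253 mg/L

1.10 µg/L = 0.0011 mg/L.
After input A: C = (35.8·0.0011 + 0.314·0.156) / 36.11 = 0.002447 mg/L.
After input B: C = (36.11·0.002447 + 0.035·0.0934) / 36.15 = 0.002535 mg/L.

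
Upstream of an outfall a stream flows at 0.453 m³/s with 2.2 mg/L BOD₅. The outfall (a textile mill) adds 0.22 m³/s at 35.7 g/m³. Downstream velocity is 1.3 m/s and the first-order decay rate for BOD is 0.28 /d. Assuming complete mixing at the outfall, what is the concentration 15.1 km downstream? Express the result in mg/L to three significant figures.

After complete mixing, C₀ = (0.22·35.7 + 0.453·2.2) / 0.673 = 13.15 mg/L.
Travel time t = 1.51e+04 m / 1.3 m/s = 1.162e+04 s = 0.1344 d.
C = 13.15·exp(−0.28·0.1344) = 13.15·0.9631 = 12.67 mg/L.

12.7 mg/L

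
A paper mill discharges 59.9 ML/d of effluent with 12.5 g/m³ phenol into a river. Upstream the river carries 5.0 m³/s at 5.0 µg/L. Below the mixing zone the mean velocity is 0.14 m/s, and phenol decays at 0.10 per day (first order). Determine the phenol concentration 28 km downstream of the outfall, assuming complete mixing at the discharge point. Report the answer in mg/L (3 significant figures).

1.21 mg/L

59.9 ML/d = 0.6933 m³/s.
5.0 µg/L = 0.005 mg/L.
After complete mixing, C₀ = (0.6933·12.5 + 5·0.005) / 5.693 = 1.527 mg/L.
Travel time t = 2.8e+04 m / 0.14 m/s = 2e+05 s = 2.315 d.
C = 1.527·exp(−0.10·2.315) = 1.527·0.7934 = 1.211 mg/L.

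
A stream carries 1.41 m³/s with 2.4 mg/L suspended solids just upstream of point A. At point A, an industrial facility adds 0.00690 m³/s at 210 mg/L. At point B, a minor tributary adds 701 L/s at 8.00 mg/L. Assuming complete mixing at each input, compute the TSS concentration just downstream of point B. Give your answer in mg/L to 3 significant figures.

After input A: C = (1.41·2.4 + 0.0069·210) / 1.417 = 3.411 mg/L.
701 L/s = 0.701 m³/s.
After input B: C = (1.417·3.411 + 0.701·8) / 2.118 = 4.93 mg/L.

4.93 mg/L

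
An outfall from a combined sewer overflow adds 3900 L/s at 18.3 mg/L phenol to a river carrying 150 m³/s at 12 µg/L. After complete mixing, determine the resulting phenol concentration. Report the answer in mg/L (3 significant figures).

3900 L/s = 3.9 m³/s.
12 µg/L = 0.012 mg/L.
By mass balance at complete mixing, C = (3.9·18.3 + 150·0.012) / (3.9 + 150) = 73.17/153.9 = 0.4754 mg/L.

0.475 mg/L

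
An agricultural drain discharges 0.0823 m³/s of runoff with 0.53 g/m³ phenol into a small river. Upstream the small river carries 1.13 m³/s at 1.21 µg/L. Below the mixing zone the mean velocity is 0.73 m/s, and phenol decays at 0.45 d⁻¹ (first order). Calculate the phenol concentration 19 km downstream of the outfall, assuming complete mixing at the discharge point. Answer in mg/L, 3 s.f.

1.21 µg/L = 0.00121 mg/L.
After complete mixing, C₀ = (0.0823·0.53 + 1.13·0.00121) / 1.212 = 0.03711 mg/L.
Travel time t = 1.9e+04 m / 0.73 m/s = 2.603e+04 s = 0.3012 d.
C = 0.03711·exp(−0.45·0.3012) = 0.03711·0.8732 = 0.0324 mg/L.

0.0324 mg/L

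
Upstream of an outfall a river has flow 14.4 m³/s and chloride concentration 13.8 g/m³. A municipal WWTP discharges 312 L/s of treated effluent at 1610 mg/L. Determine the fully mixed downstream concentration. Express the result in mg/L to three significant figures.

47.7 mg/L

312 L/s = 0.312 m³/s.
Conservation of mass across the mixing zone: C = (0.312·1610 + 14.4·13.8) / (0.312 + 14.4) = 701/14.71 = 47.65 mg/L.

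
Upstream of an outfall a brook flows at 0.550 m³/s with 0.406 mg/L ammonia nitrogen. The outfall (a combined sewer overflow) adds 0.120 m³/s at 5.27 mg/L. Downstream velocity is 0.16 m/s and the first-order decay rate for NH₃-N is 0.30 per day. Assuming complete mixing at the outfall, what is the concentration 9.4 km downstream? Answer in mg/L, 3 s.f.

After complete mixing, C₀ = (0.12·5.27 + 0.55·0.406) / 0.67 = 1.277 mg/L.
Travel time t = 9400 m / 0.16 m/s = 5.875e+04 s = 0.68 d.
C = 1.277·exp(−0.30·0.68) = 1.277·0.8155 = 1.041 mg/L.

1.04 mg/L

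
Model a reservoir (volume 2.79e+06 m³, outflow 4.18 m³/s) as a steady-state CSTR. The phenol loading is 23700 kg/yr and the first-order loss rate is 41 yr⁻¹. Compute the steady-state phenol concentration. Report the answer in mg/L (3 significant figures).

0.0962 mg/L

Outflow Q = 4.18 m³/s × 3.156e+07 s/yr = 1.319e+08 m³/yr.
Steady-state CSTR mass balance: W = Q·C + k·V·C, so C = W/(Q + kV).
Q + kV = 1.319e+08 + 41·2.79e+06 = 2.463e+08 m³/yr.
C = 23700/2.463e+08 = 9.622e-05 kg/m³ = 0.09622 mg/L.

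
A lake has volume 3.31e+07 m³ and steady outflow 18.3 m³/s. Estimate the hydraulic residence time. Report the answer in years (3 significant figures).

Q = 18.3 m³/s × 3.156e+07 s/yr = 5.775e+08 m³/yr.
Hydraulic residence time τ = V/Q = 3.31e+07/5.775e+08 = 0.05732 yr.

0.0573 yr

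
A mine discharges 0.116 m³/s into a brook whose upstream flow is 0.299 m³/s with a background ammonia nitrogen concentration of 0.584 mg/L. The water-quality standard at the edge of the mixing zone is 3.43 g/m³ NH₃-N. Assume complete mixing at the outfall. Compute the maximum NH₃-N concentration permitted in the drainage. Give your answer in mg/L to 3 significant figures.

Mass balance: 3.43·0.415 = 0.116·Cₑ + 0.299·0.584.
Cₑ = (1.423 − 0.1746) / 0.116 = 10.77 mg/L.

10.8 mg/L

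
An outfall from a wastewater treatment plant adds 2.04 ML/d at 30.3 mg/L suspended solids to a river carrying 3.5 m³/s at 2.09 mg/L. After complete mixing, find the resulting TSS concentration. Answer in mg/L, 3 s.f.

2.28 mg/L

2.04 ML/d = 0.02361 m³/s.
By mass balance at complete mixing, C = (0.02361·30.3 + 3.5·2.09) / (0.02361 + 3.5) = 8.03/3.524 = 2.279 mg/L.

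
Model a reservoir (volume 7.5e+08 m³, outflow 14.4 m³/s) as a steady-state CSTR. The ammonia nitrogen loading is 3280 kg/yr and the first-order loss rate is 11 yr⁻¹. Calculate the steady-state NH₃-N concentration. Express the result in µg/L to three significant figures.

Outflow Q = 14.4 m³/s × 3.156e+07 s/yr = 4.544e+08 m³/yr.
Steady-state CSTR mass balance: W = Q·C + k·V·C, so C = W/(Q + kV).
Q + kV = 4.544e+08 + 11·7.5e+08 = 8.704e+09 m³/yr.
C = 3280/8.704e+09 = 3.768e-07 kg/m³ = 0.0003768 mg/L = 0.3768 µg/L.

0.377 µg/L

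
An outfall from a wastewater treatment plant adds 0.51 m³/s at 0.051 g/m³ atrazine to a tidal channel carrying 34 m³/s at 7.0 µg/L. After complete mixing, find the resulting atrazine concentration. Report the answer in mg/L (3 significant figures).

7.0 µg/L = 0.007 mg/L.
Flow-weighted mixing gives C = (0.51·0.051 + 34·0.007) / (0.51 + 34) = 0.264/34.51 = 0.00765 mg/L.

0.00765 mg/L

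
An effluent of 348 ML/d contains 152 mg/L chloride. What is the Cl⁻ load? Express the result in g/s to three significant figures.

348 ML/d = 4.028 m³/s.
Mass flux = Q·C = 4.028 m³/s × 152 g/m³ = 612.2 g/s.

612 g/s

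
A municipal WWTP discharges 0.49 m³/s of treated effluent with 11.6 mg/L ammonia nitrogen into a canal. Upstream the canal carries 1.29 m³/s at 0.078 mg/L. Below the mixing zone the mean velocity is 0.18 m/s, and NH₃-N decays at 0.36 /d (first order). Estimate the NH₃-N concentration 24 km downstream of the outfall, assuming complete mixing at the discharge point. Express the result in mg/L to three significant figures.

1.86 mg/L

After complete mixing, C₀ = (0.49·11.6 + 1.29·0.078) / 1.78 = 3.25 mg/L.
Travel time t = 2.4e+04 m / 0.18 m/s = 1.333e+05 s = 1.543 d.
C = 3.25·exp(−0.36·1.543) = 3.25·0.5738 = 1.865 mg/L.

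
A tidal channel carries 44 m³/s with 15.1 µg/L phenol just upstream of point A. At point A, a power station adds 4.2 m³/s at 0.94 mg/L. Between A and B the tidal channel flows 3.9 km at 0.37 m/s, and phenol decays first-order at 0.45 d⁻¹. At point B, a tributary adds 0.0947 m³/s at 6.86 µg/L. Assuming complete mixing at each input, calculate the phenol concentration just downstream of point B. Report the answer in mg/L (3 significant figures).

0.0904 mg/L

15.1 µg/L = 0.0151 mg/L.
After input A: C = (44·0.0151 + 4.2·0.94) / 48.2 = 0.09569 mg/L.
Over the 3.9 km reach to input B (t = 1.054e+04 s = 0.122 d), decay gives C = 0.09569·exp(−0.45·0.122) = 0.09058 mg/L.
6.86 µg/L = 0.00686 mg/L.
After input B: C = (48.2·0.09058 + 0.0947·0.00686) / 48.29 = 0.09042 mg/L.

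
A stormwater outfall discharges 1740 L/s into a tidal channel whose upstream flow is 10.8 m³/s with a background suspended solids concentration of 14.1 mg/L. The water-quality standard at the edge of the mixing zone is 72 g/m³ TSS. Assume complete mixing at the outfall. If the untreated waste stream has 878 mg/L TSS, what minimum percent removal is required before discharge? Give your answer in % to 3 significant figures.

50.9 %

1740 L/s = 1.74 m³/s.
Mass balance: 72·12.54 = 1.74·Cₑ + 10.8·14.1.
Cₑ = (902.9 − 152.3) / 1.74 = 431.4 mg/L.
Required removal = 1 − 431.4/878 = 50.87 %.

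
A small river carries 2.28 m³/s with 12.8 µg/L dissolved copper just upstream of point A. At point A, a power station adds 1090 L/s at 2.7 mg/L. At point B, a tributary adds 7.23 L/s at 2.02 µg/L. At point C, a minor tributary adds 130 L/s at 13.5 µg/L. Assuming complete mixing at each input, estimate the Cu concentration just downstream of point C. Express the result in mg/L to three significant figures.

0.848 mg/L

12.8 µg/L = 0.0128 mg/L.
1090 L/s = 1.09 m³/s.
After input A: C = (2.28·0.0128 + 1.09·2.7) / 3.37 = 0.882 mg/L.
7.23 L/s = 0.00723 m³/s.
2.02 µg/L = 0.00202 mg/L.
After input B: C = (3.37·0.882 + 0.00723·0.00202) / 3.377 = 0.8801 mg/L.
130 L/s = 0.13 m³/s.
13.5 µg/L = 0.0135 mg/L.
After input C: C = (3.377·0.8801 + 0.13·0.0135) / 3.507 = 0.8479 mg/L.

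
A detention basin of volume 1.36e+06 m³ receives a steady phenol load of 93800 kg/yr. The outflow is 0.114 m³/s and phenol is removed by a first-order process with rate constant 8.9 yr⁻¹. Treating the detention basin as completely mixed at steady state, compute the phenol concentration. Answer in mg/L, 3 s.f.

Outflow Q = 0.114 m³/s × 3.156e+07 s/yr = 3.598e+06 m³/yr.
Steady-state CSTR mass balance: W = Q·C + k·V·C, so C = W/(Q + kV).
Q + kV = 3.598e+06 + 8.9·1.36e+06 = 1.57e+07 m³/yr.
C = 93800/1.57e+07 = 0.005974 kg/m³ = 5.974 mg/L.

5.97 mg/L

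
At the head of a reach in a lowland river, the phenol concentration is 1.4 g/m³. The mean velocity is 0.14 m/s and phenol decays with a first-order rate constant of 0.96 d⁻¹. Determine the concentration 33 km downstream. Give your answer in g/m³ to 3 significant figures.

0.102 g/m³

Travel time t = 33 km / 0.14 m/s = 3.3e+04/0.14 = 2.357e+05 s = 2.728 d.
First-order decay: C = 1.4·exp(−0.96·2.728) = 1.4·0.07287 = 0.102 g/m³.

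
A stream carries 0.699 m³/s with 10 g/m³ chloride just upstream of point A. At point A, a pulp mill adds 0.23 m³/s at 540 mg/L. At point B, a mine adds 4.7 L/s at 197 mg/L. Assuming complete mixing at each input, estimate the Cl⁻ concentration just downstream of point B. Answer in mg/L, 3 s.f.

After input A: C = (0.699·10 + 0.23·540) / 0.929 = 141.2 mg/L.
4.7 L/s = 0.0047 m³/s.
After input B: C = (0.929·141.2 + 0.0047·197) / 0.9337 = 141.5 mg/L.

141 mg/L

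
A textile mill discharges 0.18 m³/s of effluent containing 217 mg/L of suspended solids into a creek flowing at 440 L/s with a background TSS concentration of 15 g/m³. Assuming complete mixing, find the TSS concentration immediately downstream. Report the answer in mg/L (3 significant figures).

440 L/s = 0.44 m³/s.
By mass balance at complete mixing, C = (0.18·217 + 0.44·15) / (0.18 + 0.44) = 45.66/0.62 = 73.65 mg/L.

73.6 mg/L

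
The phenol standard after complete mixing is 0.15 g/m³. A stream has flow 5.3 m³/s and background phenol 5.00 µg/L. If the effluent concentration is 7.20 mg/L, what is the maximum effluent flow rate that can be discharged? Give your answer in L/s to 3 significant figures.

5.00 µg/L = 0.005 mg/L.
Mass balance at complete mixing: C_std·(Q_w + Q_r) = Q_w·C_e + Q_r·C_b.
Rearranging, Q_w = Q_r·(C_std − C_b)/(C_e − C_std) = 5.3·(0.15 − 0.005) / (7.2 − 0.15) = 0.109 m³/s.
= 109 L/s.

109 L/s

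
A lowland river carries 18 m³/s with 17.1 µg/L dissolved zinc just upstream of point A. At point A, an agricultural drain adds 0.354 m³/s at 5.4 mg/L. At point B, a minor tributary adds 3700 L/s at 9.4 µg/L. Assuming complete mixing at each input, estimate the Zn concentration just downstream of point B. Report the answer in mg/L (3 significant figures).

0.102 mg/L

17.1 µg/L = 0.0171 mg/L.
After input A: C = (18·0.0171 + 0.354·5.4) / 18.35 = 0.1209 mg/L.
3700 L/s = 3.7 m³/s.
9.4 µg/L = 0.0094 mg/L.
After input B: C = (18.35·0.1209 + 3.7·0.0094) / 22.05 = 0.1022 mg/L.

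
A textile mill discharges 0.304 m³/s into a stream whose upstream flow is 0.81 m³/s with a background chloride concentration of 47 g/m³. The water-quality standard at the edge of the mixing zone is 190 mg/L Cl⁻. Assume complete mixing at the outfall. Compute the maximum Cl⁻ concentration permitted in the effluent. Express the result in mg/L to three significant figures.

571 mg/L

Mass balance: 190·1.114 = 0.304·Cₑ + 0.81·47.
Cₑ = (211.7 − 38.07) / 0.304 = 571 mg/L.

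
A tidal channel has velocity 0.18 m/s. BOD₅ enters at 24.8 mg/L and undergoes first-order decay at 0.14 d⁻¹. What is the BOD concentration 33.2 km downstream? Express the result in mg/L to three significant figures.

Travel time t = 33.2 km / 0.18 m/s = 3.32e+04/0.18 = 1.844e+05 s = 2.135 d.
First-order decay: C = 24.8·exp(−0.14·2.135) = 24.8·0.7417 = 18.39 mg/L.

18.4 mg/L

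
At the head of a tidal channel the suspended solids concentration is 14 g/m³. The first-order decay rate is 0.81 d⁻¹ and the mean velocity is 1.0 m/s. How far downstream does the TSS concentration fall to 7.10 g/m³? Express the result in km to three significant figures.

72.4 km

From C = C₀·e^(−kt), t = ln(C₀/C)/k = ln(14/7.10)/0.81 = 0.679/0.81 = 0.8382 d.
Distance = v·t = 1.0 m/s × 7.242e+04 s = 7.242e+04 m = 72.42 km.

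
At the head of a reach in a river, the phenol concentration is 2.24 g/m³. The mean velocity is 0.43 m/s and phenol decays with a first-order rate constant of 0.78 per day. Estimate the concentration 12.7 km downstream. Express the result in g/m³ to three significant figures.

1.72 g/m³

Travel time t = 12.7 km / 0.43 m/s = 1.27e+04/0.43 = 2.953e+04 s = 0.3418 d.
First-order decay: C = 2.24·exp(−0.78·0.3418) = 2.24·0.766 = 1.716 g/m³.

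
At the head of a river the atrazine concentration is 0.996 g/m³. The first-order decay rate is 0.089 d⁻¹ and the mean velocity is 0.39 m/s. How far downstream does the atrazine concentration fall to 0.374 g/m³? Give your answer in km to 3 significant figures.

371 km

From C = C₀·e^(−kt), t = ln(C₀/C)/k = ln(0.996/0.374)/0.089 = 0.9795/0.089 = 11.01 d.
Distance = v·t = 0.39 m/s × 9.509e+05 s = 3.708e+05 m = 370.8 km.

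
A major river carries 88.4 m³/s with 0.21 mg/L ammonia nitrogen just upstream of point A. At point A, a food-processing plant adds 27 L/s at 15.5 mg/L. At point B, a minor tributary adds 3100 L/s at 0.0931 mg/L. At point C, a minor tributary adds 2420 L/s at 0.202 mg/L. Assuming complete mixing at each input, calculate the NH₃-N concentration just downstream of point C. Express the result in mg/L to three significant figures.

27 L/s = 0.027 m³/s.
After input A: C = (88.4·0.21 + 0.027·15.5) / 88.43 = 0.2147 mg/L.
3100 L/s = 3.1 m³/s.
After input B: C = (88.43·0.2147 + 3.1·0.0931) / 91.53 = 0.2106 mg/L.
2420 L/s = 2.42 m³/s.
After input C: C = (91.53·0.2106 + 2.42·0.202) / 93.95 = 0.2103 mg/L.

0.210 mg/L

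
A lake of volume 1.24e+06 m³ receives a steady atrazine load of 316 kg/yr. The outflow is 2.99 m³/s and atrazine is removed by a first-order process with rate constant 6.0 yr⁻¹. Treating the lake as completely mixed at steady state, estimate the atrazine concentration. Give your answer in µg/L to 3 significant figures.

Outflow Q = 2.99 m³/s × 3.156e+07 s/yr = 9.436e+07 m³/yr.
Steady-state CSTR mass balance: W = Q·C + k·V·C, so C = W/(Q + kV).
Q + kV = 9.436e+07 + 6.0·1.24e+06 = 1.018e+08 m³/yr.
C = 316/1.018e+08 = 3.104e-06 kg/m³ = 0.003104 mg/L = 3.104 µg/L.

3.10 µg/L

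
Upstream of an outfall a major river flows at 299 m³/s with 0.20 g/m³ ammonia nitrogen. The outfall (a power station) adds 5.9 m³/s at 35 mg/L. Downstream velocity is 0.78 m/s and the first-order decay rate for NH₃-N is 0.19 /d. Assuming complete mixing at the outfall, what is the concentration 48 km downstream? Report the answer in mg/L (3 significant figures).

After complete mixing, C₀ = (5.9·35 + 299·0.2) / 304.9 = 0.8734 mg/L.
Travel time t = 4.8e+04 m / 0.78 m/s = 6.154e+04 s = 0.7123 d.
C = 0.8734·exp(−0.19·0.7123) = 0.8734·0.8734 = 0.7629 mg/L.

0.763 mg/L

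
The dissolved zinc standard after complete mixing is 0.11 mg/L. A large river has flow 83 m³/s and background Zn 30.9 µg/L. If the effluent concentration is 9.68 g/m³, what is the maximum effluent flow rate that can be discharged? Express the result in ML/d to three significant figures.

59.3 ML/d

30.9 µg/L = 0.0309 mg/L.
Mass balance at complete mixing: C_std·(Q_w + Q_r) = Q_w·C_e + Q_r·C_b.
Rearranging, Q_w = Q_r·(C_std − C_b)/(C_e − C_std) = 83·(0.11 − 0.0309) / (9.68 − 0.11) = 0.686 m³/s.
= 59.27 ML/d.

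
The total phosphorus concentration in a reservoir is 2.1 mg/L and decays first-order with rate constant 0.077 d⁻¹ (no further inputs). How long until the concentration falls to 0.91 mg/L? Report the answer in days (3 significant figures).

t = ln(C₀/C)/k = ln(2.1/0.91)/0.077 = 0.8362/0.077 = 10.86 d.

10.9 d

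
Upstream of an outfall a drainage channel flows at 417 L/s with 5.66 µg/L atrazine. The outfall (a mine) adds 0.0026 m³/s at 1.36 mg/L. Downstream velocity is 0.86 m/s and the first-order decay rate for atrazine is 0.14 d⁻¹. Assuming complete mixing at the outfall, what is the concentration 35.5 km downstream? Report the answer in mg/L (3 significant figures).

417 L/s = 0.417 m³/s.
5.66 µg/L = 0.00566 mg/L.
After complete mixing, C₀ = (0.0026·1.36 + 0.417·0.00566) / 0.4196 = 0.01405 mg/L.
Travel time t = 3.55e+04 m / 0.86 m/s = 4.128e+04 s = 0.4778 d.
C = 0.01405·exp(−0.14·0.4778) = 0.01405·0.9353 = 0.01314 mg/L.

0.0131 mg/L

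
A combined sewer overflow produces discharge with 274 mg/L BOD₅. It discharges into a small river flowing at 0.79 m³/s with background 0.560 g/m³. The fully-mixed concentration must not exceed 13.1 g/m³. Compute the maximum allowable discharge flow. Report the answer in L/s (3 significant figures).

38.0 L/s

Mass balance at complete mixing: C_std·(Q_w + Q_r) = Q_w·C_e + Q_r·C_b.
Rearranging, Q_w = Q_r·(C_std − C_b)/(C_e − C_std) = 0.79·(13.1 − 0.56) / (274 − 13.1) = 0.03797 m³/s.
= 37.97 L/s.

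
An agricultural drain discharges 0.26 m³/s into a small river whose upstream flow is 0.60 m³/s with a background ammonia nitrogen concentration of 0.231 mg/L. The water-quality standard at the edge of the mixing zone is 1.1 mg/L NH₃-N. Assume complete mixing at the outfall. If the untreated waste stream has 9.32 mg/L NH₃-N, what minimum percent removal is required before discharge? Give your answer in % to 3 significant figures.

66.7 %

Mass balance: 1.1·0.86 = 0.26·Cₑ + 0.6·0.231.
Cₑ = (0.946 − 0.1386) / 0.26 = 3.105 mg/L.
Required removal = 1 − 3.105/9.32 = 66.68 %.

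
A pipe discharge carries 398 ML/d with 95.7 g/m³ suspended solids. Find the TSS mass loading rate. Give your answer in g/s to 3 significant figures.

398 ML/d = 4.606 m³/s.
Mass flux = Q·C = 4.606 m³/s × 95.7 g/m³ = 440.8 g/s.

441 g/s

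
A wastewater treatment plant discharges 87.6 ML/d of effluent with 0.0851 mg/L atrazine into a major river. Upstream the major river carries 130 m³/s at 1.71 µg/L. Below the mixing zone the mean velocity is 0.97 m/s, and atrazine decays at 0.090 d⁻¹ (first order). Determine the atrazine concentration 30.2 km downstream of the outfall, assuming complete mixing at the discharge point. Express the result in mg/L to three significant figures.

87.6 ML/d = 1.014 m³/s.
1.71 µg/L = 0.00171 mg/L.
After complete mixing, C₀ = (1.014·0.0851 + 130·0.00171) / 131 = 0.002355 mg/L.
Travel time t = 3.02e+04 m / 0.97 m/s = 3.113e+04 s = 0.3603 d.
C = 0.002355·exp(−0.090·0.3603) = 0.002355·0.9681 = 0.00228 mg/L.

0.00228 mg/L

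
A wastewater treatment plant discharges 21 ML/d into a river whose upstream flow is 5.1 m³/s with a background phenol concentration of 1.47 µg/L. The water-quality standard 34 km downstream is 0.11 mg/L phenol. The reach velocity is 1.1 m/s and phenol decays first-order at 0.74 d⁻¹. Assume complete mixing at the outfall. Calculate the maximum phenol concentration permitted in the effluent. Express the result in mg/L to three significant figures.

3.12 mg/L

21 ML/d = 0.2431 m³/s.
1.47 µg/L = 0.00147 mg/L.
Travel time to the compliance point: t = 3.4e+04/1.1 = 3.091e+04 s = 0.3577 d; decay factor exp(−0.74·0.3577) = 0.7674.
So the concentration just after mixing may be at most 0.11/0.7674 = 0.1433 mg/L.
Mass balance: 0.1433·5.343 = 0.2431·Cₑ + 5.1·0.00147.
Cₑ = (0.7659 − 0.007497) / 0.2431 = 3.12 mg/L.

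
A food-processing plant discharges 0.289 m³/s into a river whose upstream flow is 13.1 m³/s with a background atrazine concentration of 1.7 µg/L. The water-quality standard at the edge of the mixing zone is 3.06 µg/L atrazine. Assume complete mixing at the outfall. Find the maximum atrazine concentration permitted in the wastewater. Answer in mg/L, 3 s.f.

0.0647 mg/L

1.7 µg/L = 0.0017 mg/L.
3.06 µg/L = 0.00306 mg/L.
Mass balance: 0.00306·13.39 = 0.289·Cₑ + 13.1·0.0017.
Cₑ = (0.04097 − 0.02227) / 0.289 = 0.06471 mg/L.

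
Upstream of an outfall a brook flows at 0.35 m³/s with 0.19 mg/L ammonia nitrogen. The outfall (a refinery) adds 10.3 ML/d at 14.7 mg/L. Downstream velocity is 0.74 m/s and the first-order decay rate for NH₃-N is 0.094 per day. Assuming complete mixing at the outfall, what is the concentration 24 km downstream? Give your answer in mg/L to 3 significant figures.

3.74 mg/L

10.3 ML/d = 0.1192 m³/s.
After complete mixing, C₀ = (0.1192·14.7 + 0.35·0.19) / 0.4692 = 3.877 mg/L.
Travel time t = 2.4e+04 m / 0.74 m/s = 3.243e+04 s = 0.3754 d.
C = 3.877·exp(−0.094·0.3754) = 3.877·0.9653 = 3.742 mg/L.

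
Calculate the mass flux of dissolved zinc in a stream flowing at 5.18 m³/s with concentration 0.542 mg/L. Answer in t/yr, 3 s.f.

Mass flux = Q·C = 5.18 m³/s × 0.542 g/m³ = 2.808 g/s.
= 2.808 g/s × 31.56 = 88.6 t/yr.

88.6 t/yr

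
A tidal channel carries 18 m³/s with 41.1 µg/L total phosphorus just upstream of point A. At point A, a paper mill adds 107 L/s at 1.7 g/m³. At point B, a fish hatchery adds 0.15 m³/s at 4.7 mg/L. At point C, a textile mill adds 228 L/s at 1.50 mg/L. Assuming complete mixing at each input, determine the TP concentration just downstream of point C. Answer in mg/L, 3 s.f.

41.1 µg/L = 0.0411 mg/L.
107 L/s = 0.107 m³/s.
After input A: C = (18·0.0411 + 0.107·1.7) / 18.11 = 0.0509 mg/L.
After input B: C = (18.11·0.0509 + 0.15·4.7) / 18.26 = 0.0891 mg/L.
228 L/s = 0.228 m³/s.
After input C: C = (18.26·0.0891 + 0.228·1.5) / 18.48 = 0.1065 mg/L.

0.107 mg/L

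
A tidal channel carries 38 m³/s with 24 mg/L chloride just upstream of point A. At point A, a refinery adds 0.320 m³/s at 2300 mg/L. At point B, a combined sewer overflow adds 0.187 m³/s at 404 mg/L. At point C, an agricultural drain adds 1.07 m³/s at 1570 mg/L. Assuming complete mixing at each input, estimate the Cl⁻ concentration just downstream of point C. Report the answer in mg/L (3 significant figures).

After input A: C = (38·24 + 0.32·2300) / 38.32 = 43.01 mg/L.
After input B: C = (38.32·43.01 + 0.187·404) / 38.51 = 44.76 mg/L.
After input C: C = (38.51·44.76 + 1.07·1570) / 39.58 = 86 mg/L.

86.0 mg/L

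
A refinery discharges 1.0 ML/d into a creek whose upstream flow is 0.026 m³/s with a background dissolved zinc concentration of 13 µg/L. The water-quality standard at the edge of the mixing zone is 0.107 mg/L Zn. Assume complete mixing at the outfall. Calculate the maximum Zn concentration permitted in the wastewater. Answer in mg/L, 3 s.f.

0.318 mg/L

1.0 ML/d = 0.01157 m³/s.
13 µg/L = 0.013 mg/L.
Mass balance: 0.107·0.03757 = 0.01157·Cₑ + 0.026·0.013.
Cₑ = (0.00402 − 0.000338) / 0.01157 = 0.3182 mg/L.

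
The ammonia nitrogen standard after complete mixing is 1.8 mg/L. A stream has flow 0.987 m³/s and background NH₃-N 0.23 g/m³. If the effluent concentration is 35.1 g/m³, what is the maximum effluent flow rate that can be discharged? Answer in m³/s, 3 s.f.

Mass balance at complete mixing: C_std·(Q_w + Q_r) = Q_w·C_e + Q_r·C_b.
Rearranging, Q_w = Q_r·(C_std − C_b)/(C_e − C_std) = 0.987·(1.8 − 0.23) / (35.1 − 1.8) = 0.04653 m³/s.

0.0465 m³/s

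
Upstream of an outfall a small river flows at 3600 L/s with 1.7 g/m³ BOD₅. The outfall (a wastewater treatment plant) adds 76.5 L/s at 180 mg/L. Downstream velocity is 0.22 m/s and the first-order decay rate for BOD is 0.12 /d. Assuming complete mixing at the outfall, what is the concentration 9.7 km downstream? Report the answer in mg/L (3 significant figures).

5.09 mg/L

76.5 L/s = 0.0765 m³/s.
3600 L/s = 3.6 m³/s.
After complete mixing, C₀ = (0.0765·180 + 3.6·1.7) / 3.676 = 5.41 mg/L.
Travel time t = 9700 m / 0.22 m/s = 4.409e+04 s = 0.5103 d.
C = 5.41·exp(−0.12·0.5103) = 5.41·0.9406 = 5.089 mg/L.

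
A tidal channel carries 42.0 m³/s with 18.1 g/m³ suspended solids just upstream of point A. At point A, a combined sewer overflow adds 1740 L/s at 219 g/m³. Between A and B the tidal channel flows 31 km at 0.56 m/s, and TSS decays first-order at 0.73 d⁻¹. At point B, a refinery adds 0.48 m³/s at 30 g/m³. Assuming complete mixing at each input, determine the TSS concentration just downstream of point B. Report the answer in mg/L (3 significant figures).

1740 L/s = 1.74 m³/s.
After input A: C = (42·18.1 + 1.74·219) / 43.74 = 26.09 mg/L.
Over the 31 km reach to input B (t = 5.536e+04 s = 0.6407 d), decay gives C = 26.09·exp(−0.73·0.6407) = 16.34 mg/L.
After input B: C = (43.74·16.34 + 0.48·30) / 44.22 = 16.49 mg/L.

16.5 mg/L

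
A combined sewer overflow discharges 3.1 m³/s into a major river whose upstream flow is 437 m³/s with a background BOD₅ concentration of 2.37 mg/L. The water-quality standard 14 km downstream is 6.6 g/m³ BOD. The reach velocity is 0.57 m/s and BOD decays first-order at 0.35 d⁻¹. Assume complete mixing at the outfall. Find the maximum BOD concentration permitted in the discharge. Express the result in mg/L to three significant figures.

Travel time to the compliance point: t = 1.4e+04/0.57 = 2.456e+04 s = 0.2843 d; decay factor exp(−0.35·0.2843) = 0.9053.
So the concentration just after mixing may be at most 6.6/0.9053 = 7.29 mg/L.
Mass balance: 7.29·440.1 = 3.1·Cₑ + 437·2.37.
Cₑ = (3209 − 1036) / 3.1 = 700.9 mg/L.

701 mg/L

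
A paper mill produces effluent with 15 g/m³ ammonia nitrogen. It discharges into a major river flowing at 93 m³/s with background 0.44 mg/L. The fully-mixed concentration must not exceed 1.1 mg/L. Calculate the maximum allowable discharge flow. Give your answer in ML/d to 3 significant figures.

382 ML/d

Mass balance at complete mixing: C_std·(Q_w + Q_r) = Q_w·C_e + Q_r·C_b.
Rearranging, Q_w = Q_r·(C_std − C_b)/(C_e − C_std) = 93·(1.1 − 0.44) / (15 − 1.1) = 4.416 m³/s.
= 381.5 ML/d.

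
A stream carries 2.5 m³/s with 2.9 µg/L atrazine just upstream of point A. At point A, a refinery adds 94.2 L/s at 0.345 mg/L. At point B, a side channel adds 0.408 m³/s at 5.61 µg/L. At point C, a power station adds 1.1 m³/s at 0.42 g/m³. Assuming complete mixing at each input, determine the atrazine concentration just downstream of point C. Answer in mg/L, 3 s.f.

0.123 mg/L

2.9 µg/L = 0.0029 mg/L.
94.2 L/s = 0.0942 m³/s.
After input A: C = (2.5·0.0029 + 0.0942·0.345) / 2.594 = 0.01532 mg/L.
5.61 µg/L = 0.00561 mg/L.
After input B: C = (2.594·0.01532 + 0.408·0.00561) / 3.002 = 0.014 mg/L.
After input C: C = (3.002·0.014 + 1.1·0.42) / 4.102 = 0.1229 mg/L.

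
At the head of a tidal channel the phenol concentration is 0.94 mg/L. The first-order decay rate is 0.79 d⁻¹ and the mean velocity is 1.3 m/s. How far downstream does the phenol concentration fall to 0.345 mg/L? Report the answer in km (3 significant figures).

From C = C₀·e^(−kt), t = ln(C₀/C)/k = ln(0.94/0.345)/0.79 = 1.002/0.79 = 1.269 d.
Distance = v·t = 1.3 m/s × 1.096e+05 s = 1.425e+05 m = 142.5 km.

143 km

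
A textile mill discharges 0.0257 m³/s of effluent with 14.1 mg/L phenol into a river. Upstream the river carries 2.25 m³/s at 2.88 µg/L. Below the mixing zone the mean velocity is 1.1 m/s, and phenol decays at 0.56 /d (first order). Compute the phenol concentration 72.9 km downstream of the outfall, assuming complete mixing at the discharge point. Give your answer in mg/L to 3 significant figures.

2.88 µg/L = 0.00288 mg/L.
After complete mixing, C₀ = (0.0257·14.1 + 2.25·0.00288) / 2.276 = 0.1621 mg/L.
Travel time t = 7.29e+04 m / 1.1 m/s = 6.627e+04 s = 0.767 d.
C = 0.1621·exp(−0.56·0.767) = 0.1621·0.6508 = 0.1055 mg/L.

0.105 mg/L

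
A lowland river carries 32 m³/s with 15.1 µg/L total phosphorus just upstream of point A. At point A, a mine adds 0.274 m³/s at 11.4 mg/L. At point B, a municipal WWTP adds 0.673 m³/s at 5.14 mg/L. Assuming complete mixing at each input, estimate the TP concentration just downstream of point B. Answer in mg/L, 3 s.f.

15.1 µg/L = 0.0151 mg/L.
After input A: C = (32·0.0151 + 0.274·11.4) / 32.27 = 0.1118 mg/L.
After input B: C = (32.27·0.1118 + 0.673·5.14) / 32.95 = 0.2145 mg/L.

0.214 mg/L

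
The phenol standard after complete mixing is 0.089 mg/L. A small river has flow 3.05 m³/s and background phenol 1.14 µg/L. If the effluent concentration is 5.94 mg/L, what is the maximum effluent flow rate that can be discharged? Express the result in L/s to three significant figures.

1.14 µg/L = 0.00114 mg/L.
Mass balance at complete mixing: C_std·(Q_w + Q_r) = Q_w·C_e + Q_r·C_b.
Rearranging, Q_w = Q_r·(C_std − C_b)/(C_e − C_std) = 3.05·(0.089 − 0.00114) / (5.94 − 0.089) = 0.0458 m³/s.
= 45.8 L/s.

45.8 L/s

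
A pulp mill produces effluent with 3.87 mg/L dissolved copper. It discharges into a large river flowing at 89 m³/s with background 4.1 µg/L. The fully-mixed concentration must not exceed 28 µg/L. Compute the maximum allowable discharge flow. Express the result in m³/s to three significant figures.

0.554 m³/s

4.1 µg/L = 0.0041 mg/L.
28 µg/L = 0.028 mg/L.
Mass balance at complete mixing: C_std·(Q_w + Q_r) = Q_w·C_e + Q_r·C_b.
Rearranging, Q_w = Q_r·(C_std − C_b)/(C_e − C_std) = 89·(0.028 − 0.0041) / (3.87 − 0.028) = 0.5536 m³/s.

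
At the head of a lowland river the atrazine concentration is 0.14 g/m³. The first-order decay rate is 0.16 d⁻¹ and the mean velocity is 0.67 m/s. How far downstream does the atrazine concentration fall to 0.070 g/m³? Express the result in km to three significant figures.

From C = C₀·e^(−kt), t = ln(C₀/C)/k = ln(0.14/0.070)/0.16 = 0.6931/0.16 = 4.332 d.
Distance = v·t = 0.67 m/s × 3.743e+05 s = 2.508e+05 m = 250.8 km.

251 km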